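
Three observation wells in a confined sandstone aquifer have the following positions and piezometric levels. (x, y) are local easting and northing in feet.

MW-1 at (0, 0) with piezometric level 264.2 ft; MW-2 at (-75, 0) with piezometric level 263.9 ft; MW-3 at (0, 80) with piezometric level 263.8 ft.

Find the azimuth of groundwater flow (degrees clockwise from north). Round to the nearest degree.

∂h/∂x = (263.9 − 264.2) / (-75 − 0) = +0.004000
∂h/∂y = (263.8 − 264.2) / (80 − 0) = -0.005000
Flow direction (−∇h) has components (-0.004000 E, +0.005000 N).
Azimuth = atan2(E, N) = atan2(-0.004000, +0.005000) = 321.3° ≈ 321°.

321°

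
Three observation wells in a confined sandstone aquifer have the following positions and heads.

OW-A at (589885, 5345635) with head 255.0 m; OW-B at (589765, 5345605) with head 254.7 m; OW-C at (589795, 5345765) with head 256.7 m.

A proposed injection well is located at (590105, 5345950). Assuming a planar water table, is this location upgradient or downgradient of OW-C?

Taking OW-A as reference: OW-B−OW-A = (-120, -30, -0.3); OW-C−OW-A = (-90, 130, +1.7).
Solve a·Δx + b·Δy = Δh: det = (-120)·130 − (-90)·(-30) = -18300.
∂h/∂x = [(-0.3)·130 − (+1.7)·(-30)] / -18300 = -0.0006557
∂h/∂y = [(-120)·(+1.7) − (-90)·(-0.3)] / -18300 = +0.01262
Head at (590105, 5345950) = 255.0 + (-0.0006557)·(220) + (+0.01262)·(315) = 258.83 m.
That is higher than the 256.7 m at OW-C, so the point is upgradient.

upgradient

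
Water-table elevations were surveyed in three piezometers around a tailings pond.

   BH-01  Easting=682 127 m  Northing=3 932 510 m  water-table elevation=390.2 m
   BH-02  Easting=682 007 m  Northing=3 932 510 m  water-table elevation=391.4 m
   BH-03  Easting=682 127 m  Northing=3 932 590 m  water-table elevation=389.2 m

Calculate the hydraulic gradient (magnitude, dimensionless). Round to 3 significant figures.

0.0160

∂h/∂x = (391.4 − 390.2) / (682007 − 682127) = -0.010000
∂h/∂y = (389.2 − 390.2) / (3932590 − 3932510) = -0.01250
|∇h| = √(-0.010000² + -0.01250²) = 0.01601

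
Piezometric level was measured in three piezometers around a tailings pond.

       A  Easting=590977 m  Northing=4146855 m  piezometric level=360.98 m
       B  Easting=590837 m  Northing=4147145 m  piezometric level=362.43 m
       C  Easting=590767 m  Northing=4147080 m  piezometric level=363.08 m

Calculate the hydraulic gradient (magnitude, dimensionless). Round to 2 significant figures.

Three-point gradient (reference A): Δ to B = (-140, 290, +1.45), Δ to C = (-210, 225, +2.10).
∂h/∂x = -0.009617, ∂h/∂y = +0.0003571 (det = 29400).
|∇h| = √(-0.009617² + 0.0003571²) = 0.009624

0.0096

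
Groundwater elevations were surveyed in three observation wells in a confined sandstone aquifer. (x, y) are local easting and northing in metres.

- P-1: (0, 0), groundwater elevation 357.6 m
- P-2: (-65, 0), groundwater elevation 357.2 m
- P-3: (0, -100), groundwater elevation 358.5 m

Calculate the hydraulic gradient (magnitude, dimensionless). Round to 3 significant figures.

0.0109

∂h/∂x = (357.2 − 357.6) / (-65 − 0) = +0.006154
∂h/∂y = (358.5 − 357.6) / (-100 − 0) = -0.009000
|∇h| = √(0.006154² + -0.009000²) = 0.0109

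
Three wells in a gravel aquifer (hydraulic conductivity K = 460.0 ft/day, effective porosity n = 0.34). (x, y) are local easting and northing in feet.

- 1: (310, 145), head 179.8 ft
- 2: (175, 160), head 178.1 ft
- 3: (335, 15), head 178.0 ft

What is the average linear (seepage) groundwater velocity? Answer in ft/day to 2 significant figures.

With h = a·x + b·y + c and 1 as origin, the differences give:
  (-135)·a + 15·b = -1.7
  25·a + (-130)·b = -1.8
Eliminate b (×(-130) and ×15, subtract): 17175·a = 248.00 → a = ∂h/∂x = +0.01444
Back-substitute: b = ∂h/∂y = +0.01662.
|∇h| = √(0.01444² + 0.01662²) = 0.02202
Seepage velocity v = K·i/n = 460.0 × 0.02202 / 0.34 = 29.79 ft/day.

30 ft/day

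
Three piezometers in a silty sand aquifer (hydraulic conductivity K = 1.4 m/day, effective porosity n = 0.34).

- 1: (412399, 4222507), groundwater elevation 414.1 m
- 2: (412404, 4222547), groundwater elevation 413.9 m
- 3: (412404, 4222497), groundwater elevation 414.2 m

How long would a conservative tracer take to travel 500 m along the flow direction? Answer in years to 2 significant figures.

With h = a·x + b·y + c and 1 as origin, the differences give:
  5·a + 40·b = -0.2
  5·a + (-10)·b = +0.1
Eliminate b (×(-10) and ×40, subtract): -250·a = -2.00 → a = ∂h/∂x = +0.008000
Back-substitute: b = ∂h/∂y = -0.006000.
|∇h| = √(0.008000² + -0.006000²) = 0.01
Seepage velocity v = K·i/n = 1.4 × 0.01 / 0.34 = 0.04118 m/day.
t = 500 / 0.04118 = 1.214e+04 days = 33.2 years.

33 years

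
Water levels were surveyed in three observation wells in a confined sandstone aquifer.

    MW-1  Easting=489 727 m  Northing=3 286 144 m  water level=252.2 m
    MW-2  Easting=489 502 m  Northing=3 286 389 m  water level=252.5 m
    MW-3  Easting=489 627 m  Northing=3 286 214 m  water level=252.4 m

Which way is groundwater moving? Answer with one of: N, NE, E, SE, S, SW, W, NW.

NE

With h = a·x + b·y + c and MW-1 as origin, the differences give:
  (-225)·a + 245·b = +0.3
  (-100)·a + 70·b = +0.2
Eliminate b (×70 and ×245, subtract): 8750·a = -28.00 → a = ∂h/∂x = -0.003200
Back-substitute: b = ∂h/∂y = -0.001714.
Flow = −∇h = (+0.003200 east, +0.001714 north), which points northeast.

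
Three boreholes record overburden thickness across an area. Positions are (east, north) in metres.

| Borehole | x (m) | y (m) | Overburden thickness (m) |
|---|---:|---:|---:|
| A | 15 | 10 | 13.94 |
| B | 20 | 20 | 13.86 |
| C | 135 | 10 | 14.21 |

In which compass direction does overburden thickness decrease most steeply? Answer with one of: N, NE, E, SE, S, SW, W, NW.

With d = a·x + b·y + c and A as origin, the differences give:
  5·a + 10·b = -0.08
  120·a + 0·b = +0.27
Eliminate b (×0 and ×10, subtract): -1200·a = -2.700 → a = ∂d/∂x = +0.002250
Back-substitute: b = ∂d/∂y = -0.009125.
Steepest decrease is along −∇f = (-0.002250 E, +0.009125 N) → north.

N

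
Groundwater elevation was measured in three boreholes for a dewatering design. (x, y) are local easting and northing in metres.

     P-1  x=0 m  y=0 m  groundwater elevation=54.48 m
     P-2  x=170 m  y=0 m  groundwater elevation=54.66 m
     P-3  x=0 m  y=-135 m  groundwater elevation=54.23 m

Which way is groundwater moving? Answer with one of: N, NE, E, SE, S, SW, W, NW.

∂h/∂x = (54.66 − 54.48) / (170 − 0) = +0.001059
∂h/∂y = (54.23 − 54.48) / (-135 − 0) = +0.001852
Flow = −∇h = (-0.001059 east, -0.001852 north), which points southwest.

SW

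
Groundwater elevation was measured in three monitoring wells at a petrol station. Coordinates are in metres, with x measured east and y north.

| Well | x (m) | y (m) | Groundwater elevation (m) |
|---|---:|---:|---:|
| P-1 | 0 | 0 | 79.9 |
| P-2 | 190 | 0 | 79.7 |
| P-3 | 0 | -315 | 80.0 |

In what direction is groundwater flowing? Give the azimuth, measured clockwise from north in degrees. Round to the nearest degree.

073°

∂h/∂x = (79.7 − 79.9) / (190 − 0) = -0.001053
∂h/∂y = (80.0 − 79.9) / (-315 − 0) = -0.0003175
Flow direction (−∇h) has components (+0.001053 E, +0.0003175 N).
Azimuth = atan2(E, N) = atan2(+0.001053, +0.0003175) = 73.2° ≈ 073°.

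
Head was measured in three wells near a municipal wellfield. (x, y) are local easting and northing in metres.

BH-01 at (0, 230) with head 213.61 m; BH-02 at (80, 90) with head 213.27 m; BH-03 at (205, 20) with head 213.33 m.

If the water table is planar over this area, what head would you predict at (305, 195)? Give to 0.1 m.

214.3 m

Taking BH-01 as reference: BH-02−BH-01 = (80, -140, -0.34); BH-03−BH-01 = (205, -210, -0.28).
Determinant of the coordinate differences = 80·(-210) − 205·(-140) = 11900.
∂h/∂x = [(-0.34)·(-210) − (-0.28)·(-140)] / 11900 = +0.002706
∂h/∂y = [80·(-0.28) − 205·(-0.34)] / 11900 = +0.003975
h(305, 195) = 213.61 + (+0.002706)·(305) + (+0.003975)·(-35) = 213.61 +0.825 -0.139 = 214.296 m.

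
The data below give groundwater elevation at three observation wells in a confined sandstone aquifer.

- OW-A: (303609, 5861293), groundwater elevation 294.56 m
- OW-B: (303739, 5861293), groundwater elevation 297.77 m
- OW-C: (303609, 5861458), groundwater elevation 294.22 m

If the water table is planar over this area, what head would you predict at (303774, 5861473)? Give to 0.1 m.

298.3 m

∂h/∂x = (297.77 − 294.56) / (303739 − 303609) = +0.02469
∂h/∂y = (294.22 − 294.56) / (5861458 − 5861293) = -0.002061
h(303774, 5861473) = 294.56 + (+0.02469)·(165) + (-0.002061)·(180) = 294.56 +4.074 -0.371 = 298.263 m.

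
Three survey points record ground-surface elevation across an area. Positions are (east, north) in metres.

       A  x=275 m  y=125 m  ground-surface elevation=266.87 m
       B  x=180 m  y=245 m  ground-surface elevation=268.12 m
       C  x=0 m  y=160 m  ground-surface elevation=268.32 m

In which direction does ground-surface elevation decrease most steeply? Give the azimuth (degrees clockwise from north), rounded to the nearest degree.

148°

With z = a·x + b·y + c and A as origin, the differences give:
  (-95)·a + 120·b = +1.25
  (-275)·a + 35·b = +1.45
Eliminate b (×35 and ×120, subtract): 29675·a = -130.250 → a = ∂z/∂x = -0.004389
Back-substitute: b = ∂z/∂y = +0.006942.
Steepest decrease is along −∇f: components (+0.004389 E, -0.006942 N).
Azimuth = atan2(+0.004389, -0.006942) = 147.7° ≈ 148°.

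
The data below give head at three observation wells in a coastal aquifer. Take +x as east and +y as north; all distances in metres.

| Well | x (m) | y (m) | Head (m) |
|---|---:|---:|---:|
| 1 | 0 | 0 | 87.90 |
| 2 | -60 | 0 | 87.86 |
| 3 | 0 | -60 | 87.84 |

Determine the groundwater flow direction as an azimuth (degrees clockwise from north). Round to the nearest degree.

∂h/∂x = (87.86 − 87.90) / (-60 − 0) = +0.0006667
∂h/∂y = (87.84 − 87.90) / (-60 − 0) = +0.001000
Flow direction (−∇h) has components (-0.0006667 E, -0.001000 N).
Azimuth = atan2(E, N) = atan2(-0.0006667, -0.001000) = 213.7° ≈ 214°.

214°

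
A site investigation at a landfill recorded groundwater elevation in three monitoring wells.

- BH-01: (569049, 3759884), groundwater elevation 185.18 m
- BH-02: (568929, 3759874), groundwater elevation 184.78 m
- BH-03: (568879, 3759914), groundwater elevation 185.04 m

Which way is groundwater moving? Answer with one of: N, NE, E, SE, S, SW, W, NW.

Three-point gradient (reference BH-01): Δ to BH-02 = (-120, -10, -0.40), Δ to BH-03 = (-170, 30, -0.14).
∂h/∂x = +0.002528, ∂h/∂y = +0.009660 (det = -5300).
Flow = −∇h = (-0.002528 east, -0.009660 north), which points south.

S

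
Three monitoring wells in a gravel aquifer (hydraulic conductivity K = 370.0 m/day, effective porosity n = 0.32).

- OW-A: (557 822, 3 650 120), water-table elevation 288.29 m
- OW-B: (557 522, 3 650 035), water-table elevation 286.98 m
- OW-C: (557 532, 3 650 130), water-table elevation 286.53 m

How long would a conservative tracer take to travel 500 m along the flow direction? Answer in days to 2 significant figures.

54 days

With h = a·x + b·y + c and OW-A as origin, the differences give:
  (-300)·a + (-85)·b = -1.31
  (-290)·a + 10·b = -1.76
Eliminate b (×10 and ×(-85), subtract): -27650·a = -162.700 → a = ∂h/∂x = +0.005884
Back-substitute: b = ∂h/∂y = -0.005356.
|∇h| = √(0.005884² + -0.005356²) = 0.007957
Seepage velocity v = K·i/n = 370.0 × 0.007957 / 0.32 = 9.2 m/day.
t = 500 / 9.2 = 54.35 days.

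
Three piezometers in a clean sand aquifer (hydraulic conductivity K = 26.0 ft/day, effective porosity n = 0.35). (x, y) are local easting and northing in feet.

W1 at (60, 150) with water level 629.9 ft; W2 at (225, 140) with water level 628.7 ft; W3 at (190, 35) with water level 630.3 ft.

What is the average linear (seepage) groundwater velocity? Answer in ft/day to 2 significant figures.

1.1 ft/day

Taking W1 as reference: W2−W1 = (165, -10, -1.2); W3−W1 = (130, -115, +0.4).
Determinant of the coordinate differences = 165·(-115) − 130·(-10) = -17675.
∂h/∂x = [(-1.2)·(-115) − (+0.4)·(-10)] / -17675 = -0.008034
∂h/∂y = [165·(+0.4) − 130·(-1.2)] / -17675 = -0.01256
|∇h| = √(-0.008034² + -0.01256²) = 0.01491
Seepage velocity v = K·i/n = 26.0 × 0.01491 / 0.35 = 1.108 ft/day.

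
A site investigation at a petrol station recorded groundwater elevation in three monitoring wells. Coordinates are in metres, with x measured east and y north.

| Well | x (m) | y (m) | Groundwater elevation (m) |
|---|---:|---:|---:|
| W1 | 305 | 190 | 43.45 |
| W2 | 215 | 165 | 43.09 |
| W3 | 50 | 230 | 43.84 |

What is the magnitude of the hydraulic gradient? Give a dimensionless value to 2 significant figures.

Differences from W1: to W2 (Δx, Δy, Δh) = (-90, -25, -0.36); to W3 = (-255, 40, +0.39).
Determinant of the coordinate differences = (-90)·40 − (-255)·(-25) = -9975.
∂h/∂x = [(-0.36)·40 − (+0.39)·(-25)] / -9975 = +0.0004662
∂h/∂y = [(-90)·(+0.39) − (-255)·(-0.36)] / -9975 = +0.01272
|∇h| = √(0.0004662² + 0.01272²) = 0.01273

0.013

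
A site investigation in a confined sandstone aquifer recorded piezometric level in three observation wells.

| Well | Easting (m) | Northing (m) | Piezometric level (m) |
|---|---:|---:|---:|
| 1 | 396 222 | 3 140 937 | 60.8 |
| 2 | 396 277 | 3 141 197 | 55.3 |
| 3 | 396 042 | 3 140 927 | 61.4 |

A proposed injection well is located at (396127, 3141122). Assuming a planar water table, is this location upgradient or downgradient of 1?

Differences from 1: to 2 (Δx, Δy, Δh) = (55, 260, -5.5); to 3 = (-180, -10, +0.6).
Determinant of the coordinate differences = 55·(-10) − (-180)·260 = 46250.
∂h/∂x = [(-5.5)·(-10) − (+0.6)·260] / 46250 = -0.002184
∂h/∂y = [55·(+0.6) − (-180)·(-5.5)] / 46250 = -0.02069
Head at (396127, 3141122) = 60.8 + (-0.002184)·(-95) + (-0.02069)·(185) = 57.18 m.
That is lower than the 60.8 m at 1, so the point is downgradient.

downgradient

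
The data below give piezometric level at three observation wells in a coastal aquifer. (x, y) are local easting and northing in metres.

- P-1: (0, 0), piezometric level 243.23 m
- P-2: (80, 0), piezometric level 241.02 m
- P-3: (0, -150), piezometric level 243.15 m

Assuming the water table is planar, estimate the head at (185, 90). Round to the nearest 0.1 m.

∂h/∂x = (241.02 − 243.23) / (80 − 0) = -0.02762
∂h/∂y = (243.15 − 243.23) / (-150 − 0) = +0.0005333
h(185, 90) = 243.23 + (-0.02762)·(185) + (+0.0005333)·(90) = 243.23 -5.111 +0.048 = 238.167 m.

238.2 m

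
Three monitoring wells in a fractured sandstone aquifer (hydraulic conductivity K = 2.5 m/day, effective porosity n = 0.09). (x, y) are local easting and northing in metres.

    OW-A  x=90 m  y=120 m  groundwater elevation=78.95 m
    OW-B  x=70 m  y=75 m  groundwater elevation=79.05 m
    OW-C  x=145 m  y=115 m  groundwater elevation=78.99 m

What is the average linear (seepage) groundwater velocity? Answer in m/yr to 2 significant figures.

Taking OW-A as reference: OW-B−OW-A = (-20, -45, +0.10); OW-C−OW-A = (55, -5, +0.04).
Solve a·Δx + b·Δy = Δh: det = (-20)·(-5) − 55·(-45) = 2575.
∂h/∂x = [(+0.10)·(-5) − (+0.04)·(-45)] / 2575 = +0.0005049
∂h/∂y = [(-20)·(+0.04) − 55·(+0.10)] / 2575 = -0.002447
|∇h| = √(0.0005049² + -0.002447²) = 0.002499
Seepage velocity v = K·i/n = 2.5 × 0.002499 / 0.09 = 0.06942 m/day = 25.36 m/yr.

25 m/yr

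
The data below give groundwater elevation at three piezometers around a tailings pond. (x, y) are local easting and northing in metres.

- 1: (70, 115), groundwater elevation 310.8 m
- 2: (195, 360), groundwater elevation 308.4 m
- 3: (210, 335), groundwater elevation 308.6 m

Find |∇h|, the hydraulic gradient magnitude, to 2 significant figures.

Taking 1 as reference: 2−1 = (125, 245, -2.4); 3−1 = (140, 220, -2.2).
Determinant of the coordinate differences = 125·220 − 140·245 = -6800.
∂h/∂x = [(-2.4)·220 − (-2.2)·245] / -6800 = -0.001618
∂h/∂y = [125·(-2.2) − 140·(-2.4)] / -6800 = -0.008971
|∇h| = √(-0.001618² + -0.008971²) = 0.009116

0.0091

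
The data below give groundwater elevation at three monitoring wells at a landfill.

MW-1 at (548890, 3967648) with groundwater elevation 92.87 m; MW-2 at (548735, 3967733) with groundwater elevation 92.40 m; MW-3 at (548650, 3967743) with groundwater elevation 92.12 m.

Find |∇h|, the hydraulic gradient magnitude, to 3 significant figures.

0.00342

Three-point gradient (reference MW-1): Δ to MW-2 = (-155, 85, -0.47), Δ to MW-3 = (-240, 95, -0.75).
∂h/∂x = +0.003366, ∂h/∂y = +0.0006079 (det = 5675).
|∇h| = √(0.003366² + 0.0006079²) = 0.00342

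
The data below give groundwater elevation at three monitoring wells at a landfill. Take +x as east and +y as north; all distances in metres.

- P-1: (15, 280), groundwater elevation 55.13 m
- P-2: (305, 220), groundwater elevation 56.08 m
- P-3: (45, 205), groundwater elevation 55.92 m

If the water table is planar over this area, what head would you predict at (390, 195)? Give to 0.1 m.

Three-point gradient (reference P-1): Δ to P-2 = (290, -60, +0.95), Δ to P-3 = (30, -75, +0.79).
∂h/∂x = +0.001195, ∂h/∂y = -0.01006 (det = -19950).
h(390, 195) = 55.13 + (+0.001195)·(375) + (-0.01006)·(-85) = 55.13 +0.448 +0.855 = 56.433 m.

56.4 m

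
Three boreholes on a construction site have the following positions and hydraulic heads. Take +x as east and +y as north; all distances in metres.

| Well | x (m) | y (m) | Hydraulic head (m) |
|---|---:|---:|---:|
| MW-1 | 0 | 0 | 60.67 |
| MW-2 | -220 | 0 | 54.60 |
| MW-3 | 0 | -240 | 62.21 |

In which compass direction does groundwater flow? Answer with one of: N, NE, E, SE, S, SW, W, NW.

W

∂h/∂x = (54.60 − 60.67) / (-220 − 0) = +0.02759
∂h/∂y = (62.21 − 60.67) / (-240 − 0) = -0.006417
Flow = −∇h = (-0.02759 east, +0.006417 north), which points west.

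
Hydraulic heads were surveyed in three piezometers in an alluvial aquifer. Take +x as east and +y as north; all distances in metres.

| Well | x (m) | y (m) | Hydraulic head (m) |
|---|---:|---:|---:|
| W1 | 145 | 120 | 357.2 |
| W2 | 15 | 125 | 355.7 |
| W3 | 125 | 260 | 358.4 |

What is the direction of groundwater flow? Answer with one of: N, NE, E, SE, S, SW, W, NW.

Differences from W1: to W2 (Δx, Δy, Δh) = (-130, 5, -1.5); to W3 = (-20, 140, +1.2).
Solve a·Δx + b·Δy = Δh: det = (-130)·140 − (-20)·5 = -18100.
∂h/∂x = [(-1.5)·140 − (+1.2)·5] / -18100 = +0.01193
∂h/∂y = [(-130)·(+1.2) − (-20)·(-1.5)] / -18100 = +0.01028
Flow = −∇h = (-0.01193 east, -0.01028 north), which points southwest.

SW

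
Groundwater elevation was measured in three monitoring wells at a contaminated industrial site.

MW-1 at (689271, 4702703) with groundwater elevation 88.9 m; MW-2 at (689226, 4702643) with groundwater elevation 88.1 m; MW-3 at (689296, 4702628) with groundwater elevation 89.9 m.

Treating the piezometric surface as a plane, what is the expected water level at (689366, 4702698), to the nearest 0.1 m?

Three-point gradient (reference MW-1): Δ to MW-2 = (-45, -60, -0.8), Δ to MW-3 = (25, -75, +1.0).
∂h/∂x = +0.02462, ∂h/∂y = -0.005128 (det = 4875).
h(689366, 4702698) = 88.9 + (+0.02462)·(95) + (-0.005128)·(-5) = 88.9 +2.338 +0.026 = 91.264 m.

91.3 m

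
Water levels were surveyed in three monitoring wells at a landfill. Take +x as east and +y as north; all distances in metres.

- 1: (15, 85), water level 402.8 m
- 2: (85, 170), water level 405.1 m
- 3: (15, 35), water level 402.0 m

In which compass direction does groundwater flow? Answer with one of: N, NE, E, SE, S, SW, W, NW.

SW

Taking 1 as reference: 2−1 = (70, 85, +2.3); 3−1 = (0, -50, -0.8).
Solve a·Δx + b·Δy = Δh: det = 70·(-50) − 0·85 = -3500.
∂h/∂x = [(+2.3)·(-50) − (-0.8)·85] / -3500 = +0.01343
∂h/∂y = [70·(-0.8) − 0·(+2.3)] / -3500 = +0.01600
Flow = −∇h = (-0.01343 east, -0.01600 north), which points southwest.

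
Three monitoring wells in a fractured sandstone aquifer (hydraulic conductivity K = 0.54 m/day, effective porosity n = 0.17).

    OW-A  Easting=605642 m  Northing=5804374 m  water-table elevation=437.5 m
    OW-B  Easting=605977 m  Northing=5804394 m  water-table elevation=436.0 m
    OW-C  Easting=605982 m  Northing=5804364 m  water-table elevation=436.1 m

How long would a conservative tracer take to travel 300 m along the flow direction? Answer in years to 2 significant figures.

44 years

Differences from OW-A: to OW-B (Δx, Δy, Δh) = (335, 20, -1.5); to OW-C = (340, -10, -1.4).
Solve a·Δx + b·Δy = Δh: det = 335·(-10) − 340·20 = -10150.
∂h/∂x = [(-1.5)·(-10) − (-1.4)·20] / -10150 = -0.004236
∂h/∂y = [335·(-1.4) − 340·(-1.5)] / -10150 = -0.004039
|∇h| = √(-0.004236² + -0.004039²) = 0.005853
Seepage velocity v = K·i/n = 0.54 × 0.005853 / 0.17 = 0.01859 m/day.
t = 300 / 0.01859 = 1.614e+04 days = 44.2 years.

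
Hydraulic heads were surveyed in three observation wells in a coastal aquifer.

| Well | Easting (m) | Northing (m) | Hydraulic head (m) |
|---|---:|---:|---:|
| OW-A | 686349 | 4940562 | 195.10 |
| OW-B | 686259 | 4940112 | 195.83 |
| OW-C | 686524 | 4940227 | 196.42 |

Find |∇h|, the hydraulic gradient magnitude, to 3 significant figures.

With h = a·x + b·y + c and OW-A as origin, the differences give:
  (-90)·a + (-450)·b = +0.73
  175·a + (-335)·b = +1.32
Eliminate b (×(-335) and ×(-450), subtract): 108900·a = 349.450 → a = ∂h/∂x = +0.003209
Back-substitute: b = ∂h/∂y = -0.002264.
|∇h| = √(0.003209² + -0.002264²) = 0.003927

0.00393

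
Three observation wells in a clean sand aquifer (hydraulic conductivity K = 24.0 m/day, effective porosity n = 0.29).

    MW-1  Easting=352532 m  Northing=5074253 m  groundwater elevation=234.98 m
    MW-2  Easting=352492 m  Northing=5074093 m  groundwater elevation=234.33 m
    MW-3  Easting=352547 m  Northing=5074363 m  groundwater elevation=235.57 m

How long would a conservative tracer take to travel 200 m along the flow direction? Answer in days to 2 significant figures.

Differences from MW-1: to MW-2 (Δx, Δy, Δh) = (-40, -160, -0.65); to MW-3 = (15, 110, +0.59).
Solve a·Δx + b·Δy = Δh: det = (-40)·110 − 15·(-160) = -2000.
∂h/∂x = [(-0.65)·110 − (+0.59)·(-160)] / -2000 = -0.01145
∂h/∂y = [(-40)·(+0.59) − 15·(-0.65)] / -2000 = +0.006925
|∇h| = √(-0.01145² + 0.006925²) = 0.01338
Seepage velocity v = K·i/n = 24.0 × 0.01338 / 0.29 = 1.107 m/day.
t = 200 / 1.107 = 180.7 days.

180 days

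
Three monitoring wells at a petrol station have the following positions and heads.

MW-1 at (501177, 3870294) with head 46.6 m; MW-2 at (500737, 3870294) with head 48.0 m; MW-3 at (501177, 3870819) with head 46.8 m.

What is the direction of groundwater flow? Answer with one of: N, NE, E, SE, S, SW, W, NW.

∂h/∂x = (48.0 − 46.6) / (500737 − 501177) = -0.003182
∂h/∂y = (46.8 − 46.6) / (3870819 − 3870294) = +0.0003810
Flow = −∇h = (+0.003182 east, -0.0003810 north), which points east.

E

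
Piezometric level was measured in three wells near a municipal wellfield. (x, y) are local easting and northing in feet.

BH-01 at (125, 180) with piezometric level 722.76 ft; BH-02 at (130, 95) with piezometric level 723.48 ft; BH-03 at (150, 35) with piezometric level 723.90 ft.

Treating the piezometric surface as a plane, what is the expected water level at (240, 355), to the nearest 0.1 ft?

Three-point gradient (reference BH-01): Δ to BH-02 = (5, -85, +0.72), Δ to BH-03 = (25, -145, +1.14).
∂h/∂x = -0.005357, ∂h/∂y = -0.008786 (det = 1400).
h(240, 355) = 722.76 + (-0.005357)·(115) + (-0.008786)·(175) = 722.76 -0.616 -1.538 = 720.606 ft.

720.6 ft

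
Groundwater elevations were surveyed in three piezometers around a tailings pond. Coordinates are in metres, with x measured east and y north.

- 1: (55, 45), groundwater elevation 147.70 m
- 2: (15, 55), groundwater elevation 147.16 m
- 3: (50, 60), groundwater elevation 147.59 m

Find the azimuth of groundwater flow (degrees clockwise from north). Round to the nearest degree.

284°

Taking 1 as reference: 2−1 = (-40, 10, -0.54); 3−1 = (-5, 15, -0.11).
Solve a·Δx + b·Δy = Δh: det = (-40)·15 − (-5)·10 = -550.
∂h/∂x = [(-0.54)·15 − (-0.11)·10] / -550 = +0.01273
∂h/∂y = [(-40)·(-0.11) − (-5)·(-0.54)] / -550 = -0.003091
Flow direction (−∇h) has components (-0.01273 E, +0.003091 N).
Azimuth = atan2(E, N) = atan2(-0.01273, +0.003091) = 283.7° ≈ 284°.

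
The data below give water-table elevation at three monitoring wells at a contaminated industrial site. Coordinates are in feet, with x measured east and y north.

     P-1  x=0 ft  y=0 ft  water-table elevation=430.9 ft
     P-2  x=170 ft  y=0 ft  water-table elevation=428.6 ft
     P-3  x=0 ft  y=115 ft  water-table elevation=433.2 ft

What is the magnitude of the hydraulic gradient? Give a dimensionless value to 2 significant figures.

∂h/∂x = (428.6 − 430.9) / (170 − 0) = -0.01353
∂h/∂y = (433.2 − 430.9) / (115 − 0) = +0.02000
|∇h| = √(-0.01353² + 0.02000²) = 0.02415

0.024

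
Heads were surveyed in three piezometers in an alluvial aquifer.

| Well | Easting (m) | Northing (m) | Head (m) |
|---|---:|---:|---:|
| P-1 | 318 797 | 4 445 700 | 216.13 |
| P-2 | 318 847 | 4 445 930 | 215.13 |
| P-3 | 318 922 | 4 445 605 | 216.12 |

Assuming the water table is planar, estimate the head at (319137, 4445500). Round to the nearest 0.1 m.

Three-point gradient (reference P-1): Δ to P-2 = (50, 230, -1.00), Δ to P-3 = (125, -95, -0.01).
∂h/∂x = -0.002904, ∂h/∂y = -0.003716 (det = -33500).
h(319137, 4445500) = 216.13 + (-0.002904)·(340) + (-0.003716)·(-200) = 216.13 -0.988 +0.743 = 215.886 m.

215.9 m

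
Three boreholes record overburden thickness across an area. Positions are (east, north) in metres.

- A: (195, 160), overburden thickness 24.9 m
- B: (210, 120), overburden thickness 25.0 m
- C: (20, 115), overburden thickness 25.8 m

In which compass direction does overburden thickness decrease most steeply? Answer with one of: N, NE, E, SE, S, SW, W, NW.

NE

Differences from A: to B (Δx, Δy, Δh) = (15, -40, +0.1); to C = (-175, -45, +0.9).
Solve a·Δx + b·Δy = Δd: det = 15·(-45) − (-175)·(-40) = -7675.
∂d/∂x = [(+0.1)·(-45) − (+0.9)·(-40)] / -7675 = -0.004104
∂d/∂y = [15·(+0.9) − (-175)·(+0.1)] / -7675 = -0.004039
Steepest decrease is along −∇f = (+0.004104 E, +0.004039 N) → northeast.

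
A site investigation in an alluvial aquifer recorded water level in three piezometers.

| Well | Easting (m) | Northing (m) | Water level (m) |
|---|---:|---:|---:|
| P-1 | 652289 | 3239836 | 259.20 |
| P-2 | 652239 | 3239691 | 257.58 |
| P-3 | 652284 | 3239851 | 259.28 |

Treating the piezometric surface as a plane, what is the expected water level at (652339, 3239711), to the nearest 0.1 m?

With h = a·x + b·y + c and P-1 as origin, the differences give:
  (-50)·a + (-145)·b = -1.62
  (-5)·a + 15·b = +0.08
Eliminate b (×15 and ×(-145), subtract): -1475·a = -12.700 → a = ∂h/∂x = +0.008610
Back-substitute: b = ∂h/∂y = +0.008203.
h(652339, 3239711) = 259.20 + (+0.008610)·(50) + (+0.008203)·(-125) = 259.20 +0.431 -1.025 = 258.605 m.

258.6 m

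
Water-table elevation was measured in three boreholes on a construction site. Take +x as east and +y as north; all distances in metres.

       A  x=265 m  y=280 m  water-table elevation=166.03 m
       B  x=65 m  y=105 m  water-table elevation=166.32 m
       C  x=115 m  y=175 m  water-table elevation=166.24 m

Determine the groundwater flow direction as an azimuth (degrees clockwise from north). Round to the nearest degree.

077°

Taking A as reference: B−A = (-200, -175, +0.29); C−A = (-150, -105, +0.21).
Determinant of the coordinate differences = (-200)·(-105) − (-150)·(-175) = -5250.
∂h/∂x = [(+0.29)·(-105) − (+0.21)·(-175)] / -5250 = -0.001200
∂h/∂y = [(-200)·(+0.21) − (-150)·(+0.29)] / -5250 = -0.0002857
Flow direction (−∇h) has components (+0.001200 E, +0.0002857 N).
Azimuth = atan2(E, N) = atan2(+0.001200, +0.0002857) = 76.6° ≈ 077°.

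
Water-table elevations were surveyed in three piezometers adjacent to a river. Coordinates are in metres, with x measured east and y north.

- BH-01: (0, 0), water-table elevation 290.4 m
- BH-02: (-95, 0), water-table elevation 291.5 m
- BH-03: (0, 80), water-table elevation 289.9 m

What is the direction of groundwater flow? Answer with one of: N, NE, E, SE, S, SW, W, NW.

∂h/∂x = (291.5 − 290.4) / (-95 − 0) = -0.01158
∂h/∂y = (289.9 − 290.4) / (80 − 0) = -0.006250
Flow = −∇h = (+0.01158 east, +0.006250 north), which points northeast.

NE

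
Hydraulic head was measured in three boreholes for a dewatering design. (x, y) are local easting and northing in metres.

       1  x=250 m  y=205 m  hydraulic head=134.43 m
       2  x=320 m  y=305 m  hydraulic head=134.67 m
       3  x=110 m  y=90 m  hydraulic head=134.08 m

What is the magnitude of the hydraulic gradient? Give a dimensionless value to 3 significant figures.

0.00197

Differences from 1: to 2 (Δx, Δy, Δh) = (70, 100, +0.24); to 3 = (-140, -115, -0.35).
Determinant of the coordinate differences = 70·(-115) − (-140)·100 = 5950.
∂h/∂x = [(+0.24)·(-115) − (-0.35)·100] / 5950 = +0.001244
∂h/∂y = [70·(-0.35) − (-140)·(+0.24)] / 5950 = +0.001529
|∇h| = √(0.001244² + 0.001529²) = 0.001971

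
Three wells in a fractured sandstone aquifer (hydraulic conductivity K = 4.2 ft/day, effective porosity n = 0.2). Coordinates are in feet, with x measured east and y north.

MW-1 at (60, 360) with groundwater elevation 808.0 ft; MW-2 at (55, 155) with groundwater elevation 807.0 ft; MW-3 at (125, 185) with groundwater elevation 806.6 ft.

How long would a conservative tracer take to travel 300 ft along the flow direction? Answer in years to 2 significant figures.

4.2 years

Taking MW-1 as reference: MW-2−MW-1 = (-5, -205, -1.0); MW-3−MW-1 = (65, -175, -1.4).
Solve a·Δx + b·Δy = Δh: det = (-5)·(-175) − 65·(-205) = 14200.
∂h/∂x = [(-1.0)·(-175) − (-1.4)·(-205)] / 14200 = -0.007887
∂h/∂y = [(-5)·(-1.4) − 65·(-1.0)] / 14200 = +0.005070
|∇h| = √(-0.007887² + 0.005070²) = 0.009376
Seepage velocity v = K·i/n = 4.2 × 0.009376 / 0.2 = 0.1969 ft/day.
t = 300 / 0.1969 = 1524 days = 4.17 years.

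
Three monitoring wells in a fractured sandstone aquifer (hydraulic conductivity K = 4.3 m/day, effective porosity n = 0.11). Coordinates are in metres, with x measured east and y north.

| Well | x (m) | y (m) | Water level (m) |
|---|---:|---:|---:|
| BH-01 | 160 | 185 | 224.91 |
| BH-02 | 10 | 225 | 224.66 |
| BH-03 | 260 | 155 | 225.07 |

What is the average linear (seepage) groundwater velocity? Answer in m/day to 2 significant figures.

0.12 m/day

With h = a·x + b·y + c and BH-01 as origin, the differences give:
  (-150)·a + 40·b = -0.25
  100·a + (-30)·b = +0.16
Eliminate b (×(-30) and ×40, subtract): 500·a = 1.100 → a = ∂h/∂x = +0.002200
Back-substitute: b = ∂h/∂y = +0.002000.
|∇h| = √(0.002200² + 0.002000²) = 0.002973
Seepage velocity v = K·i/n = 4.3 × 0.002973 / 0.11 = 0.1162 m/day.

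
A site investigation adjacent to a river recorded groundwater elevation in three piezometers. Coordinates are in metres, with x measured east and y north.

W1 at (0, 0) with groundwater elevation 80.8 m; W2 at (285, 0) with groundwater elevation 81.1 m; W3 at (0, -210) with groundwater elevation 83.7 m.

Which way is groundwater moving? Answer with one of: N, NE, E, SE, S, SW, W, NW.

∂h/∂x = (81.1 − 80.8) / (285 − 0) = +0.001053
∂h/∂y = (83.7 − 80.8) / (-210 − 0) = -0.01381
Flow = −∇h = (-0.001053 east, +0.01381 north), which points north.

N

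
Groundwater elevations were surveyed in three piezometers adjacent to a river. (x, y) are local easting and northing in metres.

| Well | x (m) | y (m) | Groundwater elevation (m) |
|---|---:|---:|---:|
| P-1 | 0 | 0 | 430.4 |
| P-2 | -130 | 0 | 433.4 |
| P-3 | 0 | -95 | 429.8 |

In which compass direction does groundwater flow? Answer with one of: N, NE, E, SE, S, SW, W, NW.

∂h/∂x = (433.4 − 430.4) / (-130 − 0) = -0.02308
∂h/∂y = (429.8 − 430.4) / (-95 − 0) = +0.006316
Flow = −∇h = (+0.02308 east, -0.006316 north), which points east.

E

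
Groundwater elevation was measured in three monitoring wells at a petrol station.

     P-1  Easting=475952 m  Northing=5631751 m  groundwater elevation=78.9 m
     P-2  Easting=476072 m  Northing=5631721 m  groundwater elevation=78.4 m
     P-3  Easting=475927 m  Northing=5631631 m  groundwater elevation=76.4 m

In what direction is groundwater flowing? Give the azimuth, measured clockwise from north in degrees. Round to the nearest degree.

Three-point gradient (reference P-1): Δ to P-2 = (120, -30, -0.5), Δ to P-3 = (-25, -120, -2.5).
∂h/∂x = +0.0009901, ∂h/∂y = +0.02063 (det = -15150).
Flow direction (−∇h) has components (-0.0009901 E, -0.02063 N).
Azimuth = atan2(E, N) = atan2(-0.0009901, -0.02063) = 182.7° ≈ 183°.

183°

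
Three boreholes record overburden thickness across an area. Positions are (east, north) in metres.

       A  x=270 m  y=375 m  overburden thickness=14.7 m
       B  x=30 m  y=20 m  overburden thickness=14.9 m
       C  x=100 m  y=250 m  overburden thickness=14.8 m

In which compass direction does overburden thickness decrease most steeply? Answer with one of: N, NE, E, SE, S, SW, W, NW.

Differences from A: to B (Δx, Δy, Δh) = (-240, -355, +0.2); to C = (-170, -125, +0.1).
Solve a·Δx + b·Δy = Δd: det = (-240)·(-125) − (-170)·(-355) = -30350.
∂d/∂x = [(+0.2)·(-125) − (+0.1)·(-355)] / -30350 = -0.0003460
∂d/∂y = [(-240)·(+0.1) − (-170)·(+0.2)] / -30350 = -0.0003295
Steepest decrease is along −∇f = (+0.0003460 E, +0.0003295 N) → northeast.

NE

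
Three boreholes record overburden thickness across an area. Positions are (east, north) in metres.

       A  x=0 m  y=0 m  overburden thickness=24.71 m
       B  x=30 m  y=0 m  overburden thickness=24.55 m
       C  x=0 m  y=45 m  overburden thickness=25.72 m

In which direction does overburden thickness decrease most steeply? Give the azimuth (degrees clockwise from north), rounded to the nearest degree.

167°

∂d/∂x = (24.55 − 24.71) / (30 − 0) = -0.005333
∂d/∂y = (25.72 − 24.71) / (45 − 0) = +0.02244
Steepest decrease is along −∇f: components (+0.005333 E, -0.02244 N).
Azimuth = atan2(+0.005333, -0.02244) = 166.6° ≈ 167°.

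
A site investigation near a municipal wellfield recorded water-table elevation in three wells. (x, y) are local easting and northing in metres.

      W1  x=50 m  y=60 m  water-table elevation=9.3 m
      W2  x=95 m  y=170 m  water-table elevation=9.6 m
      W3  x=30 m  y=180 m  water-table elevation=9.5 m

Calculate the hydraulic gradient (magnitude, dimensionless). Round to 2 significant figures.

0.0027

Taking W1 as reference: W2−W1 = (45, 110, +0.3); W3−W1 = (-20, 120, +0.2).
Determinant of the coordinate differences = 45·120 − (-20)·110 = 7600.
∂h/∂x = [(+0.3)·120 − (+0.2)·110] / 7600 = +0.001842
∂h/∂y = [45·(+0.2) − (-20)·(+0.3)] / 7600 = +0.001974
|∇h| = √(0.001842² + 0.001974²) = 0.0027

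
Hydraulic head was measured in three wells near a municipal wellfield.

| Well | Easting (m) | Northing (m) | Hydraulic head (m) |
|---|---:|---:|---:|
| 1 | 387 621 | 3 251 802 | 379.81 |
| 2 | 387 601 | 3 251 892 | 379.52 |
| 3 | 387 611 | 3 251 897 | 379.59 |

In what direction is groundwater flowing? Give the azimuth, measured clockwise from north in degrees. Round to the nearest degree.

281°

Differences from 1: to 2 (Δx, Δy, Δh) = (-20, 90, -0.29); to 3 = (-10, 95, -0.22).
Solve a·Δx + b·Δy = Δh: det = (-20)·95 − (-10)·90 = -1000.
∂h/∂x = [(-0.29)·95 − (-0.22)·90] / -1000 = +0.007750
∂h/∂y = [(-20)·(-0.22) − (-10)·(-0.29)] / -1000 = -0.001500
Flow direction (−∇h) has components (-0.007750 E, +0.001500 N).
Azimuth = atan2(E, N) = atan2(-0.007750, +0.001500) = 281.0° ≈ 281°.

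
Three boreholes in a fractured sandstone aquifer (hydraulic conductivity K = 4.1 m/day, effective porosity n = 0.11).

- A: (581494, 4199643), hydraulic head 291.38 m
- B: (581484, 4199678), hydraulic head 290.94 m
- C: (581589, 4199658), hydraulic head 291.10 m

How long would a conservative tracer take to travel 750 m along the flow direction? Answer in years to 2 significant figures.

4.3 years

Taking A as reference: B−A = (-10, 35, -0.44); C−A = (95, 15, -0.28).
Determinant of the coordinate differences = (-10)·15 − 95·35 = -3475.
∂h/∂x = [(-0.44)·15 − (-0.28)·35] / -3475 = -0.0009209
∂h/∂y = [(-10)·(-0.28) − 95·(-0.44)] / -3475 = -0.01283
|∇h| = √(-0.0009209² + -0.01283²) = 0.01286
Seepage velocity v = K·i/n = 4.1 × 0.01286 / 0.11 = 0.4793 m/day.
t = 750 / 0.4793 = 1565 days = 4.28 years.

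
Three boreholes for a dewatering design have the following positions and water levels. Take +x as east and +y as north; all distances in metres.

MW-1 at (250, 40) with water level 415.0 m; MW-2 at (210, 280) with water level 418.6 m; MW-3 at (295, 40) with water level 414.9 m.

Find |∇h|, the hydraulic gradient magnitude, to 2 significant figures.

With h = a·x + b·y + c and MW-1 as origin, the differences give:
  (-40)·a + 240·b = +3.6
  45·a + 0·b = -0.1
Eliminate b (×0 and ×240, subtract): -10800·a = 24.00 → a = ∂h/∂x = -0.002222
Back-substitute: b = ∂h/∂y = +0.01463.
|∇h| = √(-0.002222² + 0.01463²) = 0.0148

0.015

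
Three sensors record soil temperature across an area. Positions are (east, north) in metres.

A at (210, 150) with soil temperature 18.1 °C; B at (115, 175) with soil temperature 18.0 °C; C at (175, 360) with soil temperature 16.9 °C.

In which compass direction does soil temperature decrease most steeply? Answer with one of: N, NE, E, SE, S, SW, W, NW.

Taking A as reference: B−A = (-95, 25, -0.1); C−A = (-35, 210, -1.2).
Determinant of the coordinate differences = (-95)·210 − (-35)·25 = -19075.
∂T/∂x = [(-0.1)·210 − (-1.2)·25] / -19075 = -0.0004718
∂T/∂y = [(-95)·(-1.2) − (-35)·(-0.1)] / -19075 = -0.005793
Steepest decrease is along −∇f = (+0.0004718 E, +0.005793 N) → north.

N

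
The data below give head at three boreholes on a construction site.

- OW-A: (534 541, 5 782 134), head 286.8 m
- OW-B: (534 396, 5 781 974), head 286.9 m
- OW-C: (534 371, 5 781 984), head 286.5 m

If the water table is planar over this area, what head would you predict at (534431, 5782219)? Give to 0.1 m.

284.6 m

With h = a·x + b·y + c and OW-A as origin, the differences give:
  (-145)·a + (-160)·b = +0.1
  (-170)·a + (-150)·b = -0.3
Eliminate b (×(-150) and ×(-160), subtract): -5450·a = -63.00 → a = ∂h/∂x = +0.01156
Back-substitute: b = ∂h/∂y = -0.01110.
h(534431, 5782219) = 286.8 + (+0.01156)·(-110) + (-0.01110)·(85) = 286.8 -1.272 -0.944 = 284.585 m.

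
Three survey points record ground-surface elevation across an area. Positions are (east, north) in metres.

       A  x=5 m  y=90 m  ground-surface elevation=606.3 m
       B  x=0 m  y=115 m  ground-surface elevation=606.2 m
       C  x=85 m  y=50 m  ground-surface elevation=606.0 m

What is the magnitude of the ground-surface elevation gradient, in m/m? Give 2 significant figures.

0.0083 m/m

Differences from A: to B (Δx, Δy, Δh) = (-5, 25, -0.1); to C = (80, -40, -0.3).
Determinant of the coordinate differences = (-5)·(-40) − 80·25 = -1800.
∂z/∂x = [(-0.1)·(-40) − (-0.3)·25] / -1800 = -0.006389
∂z/∂y = [(-5)·(-0.3) − 80·(-0.1)] / -1800 = -0.005278
|∇f| = √(-0.006389² + -0.005278²) = 0.008287 m/m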